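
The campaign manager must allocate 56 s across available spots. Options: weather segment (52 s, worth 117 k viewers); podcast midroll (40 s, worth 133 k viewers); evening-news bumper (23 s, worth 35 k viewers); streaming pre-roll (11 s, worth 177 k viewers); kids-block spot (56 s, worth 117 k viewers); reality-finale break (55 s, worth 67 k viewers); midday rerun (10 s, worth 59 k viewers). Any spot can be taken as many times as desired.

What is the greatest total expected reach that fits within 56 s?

885

5×streaming pre-roll uses 55 of the 56 s and totals 885.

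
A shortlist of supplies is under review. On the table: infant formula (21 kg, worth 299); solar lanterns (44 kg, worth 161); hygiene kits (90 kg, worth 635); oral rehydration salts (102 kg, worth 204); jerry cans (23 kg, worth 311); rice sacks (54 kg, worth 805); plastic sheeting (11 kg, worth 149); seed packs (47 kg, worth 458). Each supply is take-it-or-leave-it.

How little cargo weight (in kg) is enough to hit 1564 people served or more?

109

Need the lightest bundle worth ≥ 1564.
Taking infant formula + jerry cans + rice sacks + plastic sheeting gives 1564 (≥ 1564) for 109 kg.
No combination under 109 kg hits 1564.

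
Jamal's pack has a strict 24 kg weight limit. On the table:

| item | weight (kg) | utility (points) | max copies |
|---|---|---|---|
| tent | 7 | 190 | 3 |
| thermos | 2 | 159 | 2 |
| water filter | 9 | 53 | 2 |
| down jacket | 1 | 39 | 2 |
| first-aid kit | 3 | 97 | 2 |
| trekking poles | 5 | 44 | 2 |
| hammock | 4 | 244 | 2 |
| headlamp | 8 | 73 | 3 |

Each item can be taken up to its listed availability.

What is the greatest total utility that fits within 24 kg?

Taking the top-ratio items first gives 2×thermos + 2×down jacket + 2×first-aid kit + 2×hammock for 1078 (20 kg).
Replace first-aid kit with tent: the trade gains 93 net, giving 1171 at 24 kg.

1171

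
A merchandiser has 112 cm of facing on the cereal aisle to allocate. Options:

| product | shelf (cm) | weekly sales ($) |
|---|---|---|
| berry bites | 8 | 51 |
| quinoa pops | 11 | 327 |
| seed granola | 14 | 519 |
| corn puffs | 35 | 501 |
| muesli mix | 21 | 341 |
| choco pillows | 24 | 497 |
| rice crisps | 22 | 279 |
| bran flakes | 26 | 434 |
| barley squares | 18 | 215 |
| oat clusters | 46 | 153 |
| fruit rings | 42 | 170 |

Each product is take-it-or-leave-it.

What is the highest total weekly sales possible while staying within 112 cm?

2278

Density check — seed granola 37.07, quinoa pops 29.73, choco pillows 20.71, bran flakes 16.69 are the best per cm.
Filling by ratio: berry bites + quinoa pops + seed granola + muesli mix + choco pillows + bran flakes for 2169, with 8 cm left unused.
Replace berry bites and muesli mix with corn puffs: the trade gains 109 net, giving 2278 at 110 cm.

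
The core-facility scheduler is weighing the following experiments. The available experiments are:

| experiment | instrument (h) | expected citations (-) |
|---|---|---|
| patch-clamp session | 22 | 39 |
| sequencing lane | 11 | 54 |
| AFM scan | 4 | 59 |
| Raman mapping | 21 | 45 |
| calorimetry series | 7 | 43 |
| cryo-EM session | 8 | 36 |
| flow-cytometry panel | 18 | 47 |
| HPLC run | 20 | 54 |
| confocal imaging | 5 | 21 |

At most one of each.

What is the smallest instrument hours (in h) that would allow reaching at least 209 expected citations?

35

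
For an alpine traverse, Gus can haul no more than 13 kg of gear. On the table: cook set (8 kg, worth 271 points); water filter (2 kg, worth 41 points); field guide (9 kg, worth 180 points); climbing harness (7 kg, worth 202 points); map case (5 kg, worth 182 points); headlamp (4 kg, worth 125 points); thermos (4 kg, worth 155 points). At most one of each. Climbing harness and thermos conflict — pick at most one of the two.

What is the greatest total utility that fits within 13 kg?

Taking map case + headlamp + thermos: 13 kg used, 462 in utility.
Every other selection either busts 13 kg or breaks a pairing rule or fails to beat 462.

462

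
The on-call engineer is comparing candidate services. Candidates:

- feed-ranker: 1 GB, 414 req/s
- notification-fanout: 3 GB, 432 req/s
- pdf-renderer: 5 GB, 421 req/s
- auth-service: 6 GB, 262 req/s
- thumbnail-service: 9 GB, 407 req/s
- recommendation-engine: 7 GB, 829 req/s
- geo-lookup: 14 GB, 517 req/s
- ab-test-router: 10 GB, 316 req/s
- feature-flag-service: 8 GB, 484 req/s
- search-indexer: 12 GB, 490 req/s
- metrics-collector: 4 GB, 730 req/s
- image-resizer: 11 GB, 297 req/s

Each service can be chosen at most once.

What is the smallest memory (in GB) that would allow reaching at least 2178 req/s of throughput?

15

Need the lightest bundle worth ≥ 2178.
Taking feed-ranker + notification-fanout + recommendation-engine + metrics-collector gives 2405 (≥ 2178) for 15 GB.
Below 15 GB the best achievable stays under 2178.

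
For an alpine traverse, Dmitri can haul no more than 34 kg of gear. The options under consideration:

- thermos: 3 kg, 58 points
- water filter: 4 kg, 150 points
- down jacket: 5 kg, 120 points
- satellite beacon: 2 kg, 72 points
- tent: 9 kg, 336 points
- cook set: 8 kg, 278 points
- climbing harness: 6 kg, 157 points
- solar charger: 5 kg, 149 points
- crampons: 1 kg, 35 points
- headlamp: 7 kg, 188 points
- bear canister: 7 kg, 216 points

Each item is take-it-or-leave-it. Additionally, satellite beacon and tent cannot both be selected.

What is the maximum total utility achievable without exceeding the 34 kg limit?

1164

Density check — water filter 37.50, tent 37.33, satellite beacon 36.00, crampons 35.00 are the best per kg.
Water filter + tent + cook set + solar charger + crampons + bear canister uses 34 of the 34 kg and totals 1164.
That's the maximum — no feasible swap from here does better than 1164.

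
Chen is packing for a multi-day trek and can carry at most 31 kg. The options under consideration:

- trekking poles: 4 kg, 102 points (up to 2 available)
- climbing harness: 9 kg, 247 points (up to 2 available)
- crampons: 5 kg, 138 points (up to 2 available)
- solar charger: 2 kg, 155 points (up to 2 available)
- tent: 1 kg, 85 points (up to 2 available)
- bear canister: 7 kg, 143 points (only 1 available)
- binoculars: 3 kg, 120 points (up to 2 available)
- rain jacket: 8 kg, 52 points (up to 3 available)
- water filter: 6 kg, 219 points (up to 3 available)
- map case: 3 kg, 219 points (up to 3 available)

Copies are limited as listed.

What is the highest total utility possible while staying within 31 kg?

1698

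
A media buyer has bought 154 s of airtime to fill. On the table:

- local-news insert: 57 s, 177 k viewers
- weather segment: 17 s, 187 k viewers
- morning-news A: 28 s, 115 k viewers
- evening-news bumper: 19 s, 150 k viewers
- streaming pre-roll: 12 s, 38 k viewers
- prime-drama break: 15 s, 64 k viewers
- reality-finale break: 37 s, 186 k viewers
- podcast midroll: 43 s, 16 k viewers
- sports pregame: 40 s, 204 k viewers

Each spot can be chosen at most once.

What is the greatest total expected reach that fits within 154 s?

880

The ratio heuristic lands on weather segment + evening-news bumper + streaming pre-roll + prime-drama break + reality-finale break + sports pregame (829) but leaves 14 s idle.
Replace prime-drama break with morning-news A: the trade gains 51 net, giving 880 at 153 s.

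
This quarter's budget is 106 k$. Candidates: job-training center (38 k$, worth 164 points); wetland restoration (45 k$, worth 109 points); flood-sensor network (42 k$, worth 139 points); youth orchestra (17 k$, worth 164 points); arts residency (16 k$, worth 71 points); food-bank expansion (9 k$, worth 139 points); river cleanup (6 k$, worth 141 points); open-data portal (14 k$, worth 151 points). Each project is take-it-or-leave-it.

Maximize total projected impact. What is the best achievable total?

The ratio ordering already packs tightly: job-training center + youth orchestra + arts residency + food-bank expansion + river cleanup + open-data portal, 100 k$, 830.
Every other selection either busts 106 k$ or fails to beat 830.

830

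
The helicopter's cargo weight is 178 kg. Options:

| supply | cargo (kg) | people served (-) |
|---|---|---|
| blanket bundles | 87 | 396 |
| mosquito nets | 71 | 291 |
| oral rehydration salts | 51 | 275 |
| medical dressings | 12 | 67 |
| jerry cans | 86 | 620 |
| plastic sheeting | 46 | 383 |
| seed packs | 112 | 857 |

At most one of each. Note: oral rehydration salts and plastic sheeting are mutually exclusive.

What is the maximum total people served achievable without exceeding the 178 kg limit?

Best packing: medical dressings + plastic sheeting + seed packs — 170 kg, 1307 total.
Runner-up plastic sheeting + seed packs tops out at 1240.

1307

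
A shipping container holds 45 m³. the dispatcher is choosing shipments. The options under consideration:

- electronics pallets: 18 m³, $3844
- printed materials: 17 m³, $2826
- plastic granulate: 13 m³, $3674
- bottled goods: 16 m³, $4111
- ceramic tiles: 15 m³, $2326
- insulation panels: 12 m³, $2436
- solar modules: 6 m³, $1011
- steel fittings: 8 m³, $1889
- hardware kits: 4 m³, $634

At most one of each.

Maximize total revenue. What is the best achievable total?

10855

Ranking by ratio (revenue/m³): plastic granulate 282.62, bottled goods 256.94, steel fittings 236.12, electronics pallets 213.56.
Greedy by ratio would take plastic granulate + bottled goods + solar modules + steel fittings: 43 m³ used, total 10685.
Replace solar modules and steel fittings with insulation panels + hardware kits: the trade gains 170 net, giving 10855 at 45 m³.
The closest alternative, plastic granulate + bottled goods + solar modules + steel fittings, reaches only 10685.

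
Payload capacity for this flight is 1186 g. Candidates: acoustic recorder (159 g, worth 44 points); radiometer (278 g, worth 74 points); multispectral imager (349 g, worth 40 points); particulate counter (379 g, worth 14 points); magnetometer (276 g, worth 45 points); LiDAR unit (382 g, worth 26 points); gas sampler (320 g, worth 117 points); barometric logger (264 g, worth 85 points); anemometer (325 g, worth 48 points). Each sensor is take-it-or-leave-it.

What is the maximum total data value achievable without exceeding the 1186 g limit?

Ranking by ratio (data value/g): gas sampler 0.37, barometric logger 0.32, acoustic recorder 0.28.
A density-first pass picks acoustic recorder + radiometer + gas sampler + barometric logger — 320 at 1021 g.
Replace acoustic recorder with magnetometer: the trade gains 1 net, giving 321 at 1138 g.
Nothing else within 1186 g beats 321.

321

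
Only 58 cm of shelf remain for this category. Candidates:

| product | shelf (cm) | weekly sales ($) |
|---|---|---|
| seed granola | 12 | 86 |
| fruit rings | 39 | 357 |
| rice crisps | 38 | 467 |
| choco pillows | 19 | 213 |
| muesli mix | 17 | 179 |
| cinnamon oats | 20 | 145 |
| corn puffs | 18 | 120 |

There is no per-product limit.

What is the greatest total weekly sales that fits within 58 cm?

680

Rice crisps + choco pillows uses 57 of the 58 cm and totals 680.
Every other selection either busts 58 cm or fails to beat 680.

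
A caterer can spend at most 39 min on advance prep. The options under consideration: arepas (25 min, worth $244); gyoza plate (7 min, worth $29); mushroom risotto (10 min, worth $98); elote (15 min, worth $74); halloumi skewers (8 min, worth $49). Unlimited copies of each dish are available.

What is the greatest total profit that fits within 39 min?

343

The ratio ordering already packs tightly: 3×mushroom risotto + halloumi skewers, 38 min, 343.
Every other selection either busts 39 min or fails to beat 343.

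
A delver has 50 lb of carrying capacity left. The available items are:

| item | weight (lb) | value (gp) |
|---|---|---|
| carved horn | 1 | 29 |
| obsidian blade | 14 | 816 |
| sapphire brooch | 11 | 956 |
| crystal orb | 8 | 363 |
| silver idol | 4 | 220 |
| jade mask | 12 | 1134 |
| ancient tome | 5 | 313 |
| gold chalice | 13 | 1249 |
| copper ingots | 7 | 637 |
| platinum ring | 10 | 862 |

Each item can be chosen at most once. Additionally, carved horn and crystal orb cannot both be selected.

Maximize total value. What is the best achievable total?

4421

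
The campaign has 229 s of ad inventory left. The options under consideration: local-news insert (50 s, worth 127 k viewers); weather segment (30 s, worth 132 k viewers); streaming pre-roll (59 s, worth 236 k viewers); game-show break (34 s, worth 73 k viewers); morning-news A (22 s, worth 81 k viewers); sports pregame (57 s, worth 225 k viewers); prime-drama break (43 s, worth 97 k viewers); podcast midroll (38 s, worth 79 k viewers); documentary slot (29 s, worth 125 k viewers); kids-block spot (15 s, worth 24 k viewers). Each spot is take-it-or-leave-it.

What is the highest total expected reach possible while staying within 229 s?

845

A density-first pass picks weather segment + streaming pre-roll + morning-news A + sports pregame + documentary slot + kids-block spot — 823 at 212 s.
The 37 s tied up in morning-news A and kids-block spot is better spent on local-news insert — total rises to 845 (225 s).
Every other selection either busts 229 s or fails to beat 845.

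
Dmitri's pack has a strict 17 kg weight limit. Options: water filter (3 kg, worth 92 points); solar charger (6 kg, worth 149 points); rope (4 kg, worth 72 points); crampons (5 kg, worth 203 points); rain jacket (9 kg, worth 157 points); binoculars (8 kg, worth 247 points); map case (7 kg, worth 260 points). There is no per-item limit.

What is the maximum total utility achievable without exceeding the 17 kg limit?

A density-first pass picks 3×crampons — 609 at 15 kg.
Dropping crampons frees 5 kg; slotting in map case (7 kg) lifts the total to 666 at 17 kg.
Nothing else within 17 kg beats 666.

666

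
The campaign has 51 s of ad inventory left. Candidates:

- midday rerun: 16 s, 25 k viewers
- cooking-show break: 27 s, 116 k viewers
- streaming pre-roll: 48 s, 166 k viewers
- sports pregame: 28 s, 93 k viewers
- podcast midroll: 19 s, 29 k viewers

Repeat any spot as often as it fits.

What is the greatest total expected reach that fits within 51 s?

166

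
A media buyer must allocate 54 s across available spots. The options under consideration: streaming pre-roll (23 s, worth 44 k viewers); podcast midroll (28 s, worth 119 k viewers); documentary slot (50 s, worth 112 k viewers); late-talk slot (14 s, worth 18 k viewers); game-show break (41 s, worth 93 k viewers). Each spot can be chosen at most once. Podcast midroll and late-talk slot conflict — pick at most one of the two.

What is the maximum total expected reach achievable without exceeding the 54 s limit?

163

The ratio ordering already packs tightly: streaming pre-roll + podcast midroll, 51 s, 163.
That's the maximum — no feasible swap from here does better than 163.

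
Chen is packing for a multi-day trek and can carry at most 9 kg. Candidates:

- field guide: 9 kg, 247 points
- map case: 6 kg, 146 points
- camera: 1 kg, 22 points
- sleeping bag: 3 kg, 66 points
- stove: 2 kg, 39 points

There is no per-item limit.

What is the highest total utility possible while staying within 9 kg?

Best packing: field guide — 9 kg, 247 total.

247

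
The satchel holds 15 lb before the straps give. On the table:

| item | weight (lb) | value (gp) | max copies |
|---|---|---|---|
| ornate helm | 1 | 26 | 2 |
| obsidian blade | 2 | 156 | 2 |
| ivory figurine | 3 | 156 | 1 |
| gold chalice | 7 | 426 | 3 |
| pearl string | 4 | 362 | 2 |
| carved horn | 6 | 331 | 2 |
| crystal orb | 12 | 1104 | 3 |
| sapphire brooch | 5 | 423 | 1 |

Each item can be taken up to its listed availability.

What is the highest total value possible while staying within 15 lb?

1303

Density check — crystal orb 92.00, pearl string 90.50, sapphire brooch 84.60 are the best per lb.
Greedy by ratio would take ornate helm + obsidian blade + crystal orb: 15 lb used, total 1286.
Replace ornate helm and crystal orb with 2×pearl string + sapphire brooch: the trade gains 17 net, giving 1303 at 15 lb.
Every other selection either busts 15 lb or exceeds an availability limit or fails to beat 1303.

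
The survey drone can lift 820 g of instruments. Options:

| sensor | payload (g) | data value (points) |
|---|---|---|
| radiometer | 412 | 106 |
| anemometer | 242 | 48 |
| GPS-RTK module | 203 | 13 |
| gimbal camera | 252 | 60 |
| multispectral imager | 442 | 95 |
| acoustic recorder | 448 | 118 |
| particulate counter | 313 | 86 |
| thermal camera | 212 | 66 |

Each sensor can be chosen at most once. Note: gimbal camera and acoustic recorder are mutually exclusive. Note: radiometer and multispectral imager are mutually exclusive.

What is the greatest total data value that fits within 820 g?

Taking gimbal camera + particulate counter + thermal camera: 777 g used, 212 in data value.

212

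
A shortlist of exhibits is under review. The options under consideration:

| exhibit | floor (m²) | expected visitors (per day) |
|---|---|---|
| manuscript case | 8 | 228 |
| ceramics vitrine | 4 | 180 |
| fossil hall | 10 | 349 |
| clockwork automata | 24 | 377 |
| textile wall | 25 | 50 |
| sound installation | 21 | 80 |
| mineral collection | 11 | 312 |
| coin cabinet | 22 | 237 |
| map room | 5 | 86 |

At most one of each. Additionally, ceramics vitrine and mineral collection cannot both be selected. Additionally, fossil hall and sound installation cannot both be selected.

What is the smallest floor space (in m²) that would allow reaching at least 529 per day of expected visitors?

14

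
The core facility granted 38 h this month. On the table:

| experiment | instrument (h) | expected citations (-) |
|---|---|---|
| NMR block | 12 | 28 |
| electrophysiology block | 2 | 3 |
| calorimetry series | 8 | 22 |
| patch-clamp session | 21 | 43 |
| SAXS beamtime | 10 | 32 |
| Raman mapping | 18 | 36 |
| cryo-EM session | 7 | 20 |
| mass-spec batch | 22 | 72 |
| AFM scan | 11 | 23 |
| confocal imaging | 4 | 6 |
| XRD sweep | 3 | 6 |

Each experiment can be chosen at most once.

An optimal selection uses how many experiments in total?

3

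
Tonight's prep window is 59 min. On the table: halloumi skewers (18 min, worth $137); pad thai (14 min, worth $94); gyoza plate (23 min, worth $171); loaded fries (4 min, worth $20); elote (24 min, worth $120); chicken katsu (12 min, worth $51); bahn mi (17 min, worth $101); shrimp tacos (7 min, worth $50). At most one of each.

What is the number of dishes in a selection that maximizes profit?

4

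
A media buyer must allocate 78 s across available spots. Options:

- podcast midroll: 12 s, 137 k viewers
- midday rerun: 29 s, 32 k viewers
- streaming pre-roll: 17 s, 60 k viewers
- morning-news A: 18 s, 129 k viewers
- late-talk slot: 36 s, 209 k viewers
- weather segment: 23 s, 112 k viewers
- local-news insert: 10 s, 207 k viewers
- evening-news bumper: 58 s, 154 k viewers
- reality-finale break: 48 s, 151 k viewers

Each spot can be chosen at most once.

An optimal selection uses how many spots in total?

4

Best achievable expected reach is 682.
For example podcast midroll + morning-news A + late-talk slot + local-news insert achieves it, using 76 s.
All optima have 4 spots.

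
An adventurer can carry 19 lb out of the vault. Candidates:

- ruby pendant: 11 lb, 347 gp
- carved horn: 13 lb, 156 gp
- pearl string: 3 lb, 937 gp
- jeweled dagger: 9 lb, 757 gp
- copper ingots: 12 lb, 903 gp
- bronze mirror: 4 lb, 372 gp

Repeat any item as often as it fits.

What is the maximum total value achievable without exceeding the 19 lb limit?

5622

6×pearl string uses 18 of the 19 lb and totals 5622.
No other feasible combination exceeds 5622.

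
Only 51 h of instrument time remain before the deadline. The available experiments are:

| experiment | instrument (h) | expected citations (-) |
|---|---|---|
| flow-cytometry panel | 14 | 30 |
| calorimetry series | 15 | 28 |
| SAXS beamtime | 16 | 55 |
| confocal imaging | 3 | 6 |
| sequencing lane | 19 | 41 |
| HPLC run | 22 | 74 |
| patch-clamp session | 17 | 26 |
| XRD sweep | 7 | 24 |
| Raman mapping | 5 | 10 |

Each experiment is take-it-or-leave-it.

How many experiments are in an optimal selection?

4

Best achievable expected citations is 163.
For example SAXS beamtime + HPLC run + XRD sweep + Raman mapping achieves it, using 50 h.
Any selection reaching 163 contains exactly 4 experiments.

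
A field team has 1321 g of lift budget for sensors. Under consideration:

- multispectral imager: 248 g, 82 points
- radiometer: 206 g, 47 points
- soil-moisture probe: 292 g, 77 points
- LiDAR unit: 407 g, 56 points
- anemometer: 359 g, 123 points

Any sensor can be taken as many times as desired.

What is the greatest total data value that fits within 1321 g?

416

Taking 3×multispectral imager + radiometer + anemometer: 1309 g used, 416 in data value.
Every other selection either busts 1321 g or fails to beat 416.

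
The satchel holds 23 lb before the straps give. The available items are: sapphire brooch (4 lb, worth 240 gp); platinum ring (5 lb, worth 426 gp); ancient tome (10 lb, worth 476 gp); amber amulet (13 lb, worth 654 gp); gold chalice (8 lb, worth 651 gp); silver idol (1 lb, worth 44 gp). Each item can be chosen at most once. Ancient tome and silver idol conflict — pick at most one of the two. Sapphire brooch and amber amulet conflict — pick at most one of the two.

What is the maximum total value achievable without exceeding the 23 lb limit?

Density check — platinum ring 85.20, gold chalice 81.38, sapphire brooch 60.00 are the best per lb.
Greedy by ratio would take sapphire brooch + platinum ring + gold chalice + silver idol: 18 lb used, total 1361.
Replace sapphire brooch and silver idol with ancient tome: the trade gains 192 net, giving 1553 at 23 lb.
The closest alternative, sapphire brooch + ancient tome + gold chalice, reaches only 1367.

1553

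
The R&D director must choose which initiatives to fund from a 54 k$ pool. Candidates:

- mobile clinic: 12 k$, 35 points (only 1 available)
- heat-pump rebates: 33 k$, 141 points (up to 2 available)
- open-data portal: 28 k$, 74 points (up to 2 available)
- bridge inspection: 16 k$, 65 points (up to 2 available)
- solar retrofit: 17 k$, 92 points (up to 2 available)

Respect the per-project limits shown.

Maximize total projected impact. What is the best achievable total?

249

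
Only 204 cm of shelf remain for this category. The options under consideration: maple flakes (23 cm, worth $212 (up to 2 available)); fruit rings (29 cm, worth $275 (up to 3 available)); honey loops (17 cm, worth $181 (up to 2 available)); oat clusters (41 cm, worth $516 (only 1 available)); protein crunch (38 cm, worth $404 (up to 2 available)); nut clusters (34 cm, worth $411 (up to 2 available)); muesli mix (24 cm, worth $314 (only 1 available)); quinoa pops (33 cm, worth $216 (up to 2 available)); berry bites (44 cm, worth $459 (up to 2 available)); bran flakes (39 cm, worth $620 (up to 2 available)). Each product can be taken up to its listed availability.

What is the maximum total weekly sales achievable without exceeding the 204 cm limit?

The ratio heuristic lands on honey loops + oat clusters + nut clusters + muesli mix + 2×bran flakes (2662) but leaves 10 cm idle.
Replace muesli mix with nut clusters: the trade gains 97 net, giving 2759 at 204 cm.
That's the maximum — no swap from here does better than 2759.

2759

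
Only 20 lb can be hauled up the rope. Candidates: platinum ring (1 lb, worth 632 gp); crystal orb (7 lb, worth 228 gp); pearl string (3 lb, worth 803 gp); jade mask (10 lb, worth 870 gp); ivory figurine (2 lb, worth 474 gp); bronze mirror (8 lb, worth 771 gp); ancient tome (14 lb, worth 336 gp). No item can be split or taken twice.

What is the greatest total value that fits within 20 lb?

Greedy by ratio would take platinum ring + pearl string + ivory figurine + bronze mirror: 14 lb used, total 2680.
Replace bronze mirror with jade mask: the trade gains 99 net, giving 2779 at 16 lb.
The spare 4 lb is too small for any remaining item, and no exchange beats 2779.

2779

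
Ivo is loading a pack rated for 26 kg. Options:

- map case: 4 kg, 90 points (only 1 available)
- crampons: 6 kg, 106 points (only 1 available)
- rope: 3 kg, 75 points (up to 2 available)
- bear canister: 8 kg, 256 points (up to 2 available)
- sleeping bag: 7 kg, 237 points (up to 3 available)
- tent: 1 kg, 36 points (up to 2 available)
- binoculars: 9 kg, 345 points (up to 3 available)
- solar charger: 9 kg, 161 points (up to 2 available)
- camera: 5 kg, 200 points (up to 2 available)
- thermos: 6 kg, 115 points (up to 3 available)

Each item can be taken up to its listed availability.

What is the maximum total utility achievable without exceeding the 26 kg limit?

Density check — camera 40.00, binoculars 38.33, tent 36.00 are the best per kg.
The ratio heuristic lands on rope + 2×tent + binoculars + 2×camera (892) but leaves 2 kg idle.
The 5 kg tied up in rope and 2×tent is better spent on sleeping bag — total rises to 982 (26 kg).
No other feasible combination exceeds 982.

982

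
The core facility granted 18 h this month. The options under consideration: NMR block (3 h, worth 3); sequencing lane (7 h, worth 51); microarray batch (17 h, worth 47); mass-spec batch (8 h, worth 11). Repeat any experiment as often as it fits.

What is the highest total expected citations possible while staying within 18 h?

105

Taking NMR block + 2×sequencing lane: 17 h used, 105 in expected citations.
No other feasible combination exceeds 105.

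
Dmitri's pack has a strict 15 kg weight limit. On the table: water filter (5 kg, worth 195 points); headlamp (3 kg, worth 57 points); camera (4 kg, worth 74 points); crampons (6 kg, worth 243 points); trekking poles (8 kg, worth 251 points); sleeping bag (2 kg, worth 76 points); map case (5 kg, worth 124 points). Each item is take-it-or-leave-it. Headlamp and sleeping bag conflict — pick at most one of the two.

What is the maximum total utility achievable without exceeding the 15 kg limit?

Greedy by ratio would take water filter + crampons + sleeping bag: 13 kg used, total 514.
Replace crampons with trekking poles: the trade gains 8 net, giving 522 at 15 kg.
Next best is water filter + crampons + sleeping bag at 514 (13 kg) — short by 8.

522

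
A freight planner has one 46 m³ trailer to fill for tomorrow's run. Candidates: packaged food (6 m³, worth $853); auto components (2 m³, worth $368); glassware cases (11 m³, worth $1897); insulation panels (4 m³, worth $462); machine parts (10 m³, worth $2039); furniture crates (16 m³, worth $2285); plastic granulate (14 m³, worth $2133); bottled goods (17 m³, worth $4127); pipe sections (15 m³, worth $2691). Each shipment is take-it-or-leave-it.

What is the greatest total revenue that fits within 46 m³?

Ranking by ratio (revenue/m³): bottled goods 242.76, machine parts 203.90, auto components 184.00, pipe sections 179.40.
The ratio heuristic lands on auto components + machine parts + bottled goods + pipe sections (9225) but leaves 2 m³ idle.
Replace auto components with insulation panels: the trade gains 94 net, giving 9319 at 46 m³.

9319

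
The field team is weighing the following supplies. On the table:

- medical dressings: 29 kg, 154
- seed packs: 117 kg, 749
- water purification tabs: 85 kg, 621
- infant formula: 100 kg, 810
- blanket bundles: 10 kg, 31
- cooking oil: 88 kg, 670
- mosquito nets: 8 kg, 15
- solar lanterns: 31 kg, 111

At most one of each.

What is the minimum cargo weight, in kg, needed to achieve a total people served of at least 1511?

Minimise kg subject to total people served ≥ 1511.
infant formula + blanket bundles + cooking oil reaches 1511 using 198 kg.
Below 198 kg the best achievable stays under 1511.

198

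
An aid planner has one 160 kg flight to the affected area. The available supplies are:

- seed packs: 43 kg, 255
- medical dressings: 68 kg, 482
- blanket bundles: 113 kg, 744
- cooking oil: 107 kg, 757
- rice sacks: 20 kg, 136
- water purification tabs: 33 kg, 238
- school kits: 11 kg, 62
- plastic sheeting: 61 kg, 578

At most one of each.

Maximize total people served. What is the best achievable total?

A density-first pass picks seed packs + rice sacks + water purification tabs + plastic sheeting — 1207 at 157 kg.
Dropping seed packs and water purification tabs frees 76 kg; slotting in medical dressings + school kits (79 kg) lifts the total to 1258 at 160 kg.
The closest alternative, seed packs + rice sacks + water purification tabs + plastic sheeting, reaches only 1207.

1258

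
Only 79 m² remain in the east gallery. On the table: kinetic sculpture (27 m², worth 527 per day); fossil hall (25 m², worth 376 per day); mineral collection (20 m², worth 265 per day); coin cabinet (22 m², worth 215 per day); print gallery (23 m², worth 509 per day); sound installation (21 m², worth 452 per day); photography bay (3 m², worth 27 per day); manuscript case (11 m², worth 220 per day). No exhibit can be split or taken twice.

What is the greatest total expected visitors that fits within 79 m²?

1515

The ratio heuristic lands on mineral collection + print gallery + sound installation + photography bay + manuscript case (1473) but leaves 1 m² idle.
Replace mineral collection and manuscript case with kinetic sculpture: the trade gains 42 net, giving 1515 at 74 m².
Every other selection either busts 79 m² or fails to beat 1515.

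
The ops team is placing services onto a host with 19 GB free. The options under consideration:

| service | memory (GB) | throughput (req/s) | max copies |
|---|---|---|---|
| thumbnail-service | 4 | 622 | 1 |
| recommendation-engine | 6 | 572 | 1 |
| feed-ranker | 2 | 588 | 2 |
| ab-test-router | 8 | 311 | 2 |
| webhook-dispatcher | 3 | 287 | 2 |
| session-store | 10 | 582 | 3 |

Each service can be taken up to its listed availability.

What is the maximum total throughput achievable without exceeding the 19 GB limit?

2657

Filling by ratio: thumbnail-service + 2×feed-ranker + 2×webhook-dispatcher for 2372, with 5 GB left unused.
The 3 GB tied up in webhook-dispatcher is better spent on recommendation-engine — total rises to 2657 (17 GB).
No other feasible combination exceeds 2657.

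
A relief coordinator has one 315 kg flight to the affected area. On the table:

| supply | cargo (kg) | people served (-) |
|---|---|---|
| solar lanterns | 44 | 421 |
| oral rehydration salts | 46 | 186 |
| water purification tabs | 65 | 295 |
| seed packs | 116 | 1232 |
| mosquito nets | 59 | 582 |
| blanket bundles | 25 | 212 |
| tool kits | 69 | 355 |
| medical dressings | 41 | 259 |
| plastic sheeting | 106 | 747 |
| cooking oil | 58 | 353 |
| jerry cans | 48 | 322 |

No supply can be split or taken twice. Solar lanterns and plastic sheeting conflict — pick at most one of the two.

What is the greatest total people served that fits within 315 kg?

2816

Taking the top-ratio supplies first gives solar lanterns + seed packs + mosquito nets + blanket bundles + jerry cans for 2769 (292 kg).
The 25 kg tied up in blanket bundles is better spent on medical dressings — total rises to 2816 (308 kg).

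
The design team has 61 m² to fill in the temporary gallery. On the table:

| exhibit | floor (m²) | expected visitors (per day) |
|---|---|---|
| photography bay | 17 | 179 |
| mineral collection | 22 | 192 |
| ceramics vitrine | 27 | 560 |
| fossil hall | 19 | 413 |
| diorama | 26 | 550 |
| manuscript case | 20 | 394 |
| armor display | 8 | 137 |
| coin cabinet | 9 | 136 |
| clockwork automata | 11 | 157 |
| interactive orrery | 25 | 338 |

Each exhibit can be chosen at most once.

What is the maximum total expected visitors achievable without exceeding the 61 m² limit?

Taking the top-ratio exhibits first gives fossil hall + diorama + armor display for 1100 (53 m²).
The 19 m² tied up in fossil hall is better spent on ceramics vitrine — total rises to 1247 (61 m²).
Every other selection either busts 61 m² or fails to beat 1247.

1247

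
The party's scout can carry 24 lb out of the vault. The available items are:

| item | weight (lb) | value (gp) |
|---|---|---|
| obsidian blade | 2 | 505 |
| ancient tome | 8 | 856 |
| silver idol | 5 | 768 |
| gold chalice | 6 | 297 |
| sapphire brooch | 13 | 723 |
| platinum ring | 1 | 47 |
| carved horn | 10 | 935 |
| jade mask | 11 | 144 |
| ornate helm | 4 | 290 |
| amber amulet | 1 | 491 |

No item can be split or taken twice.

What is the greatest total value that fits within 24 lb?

3050

The ratio heuristic lands on obsidian blade + ancient tome + silver idol + platinum ring + ornate helm + amber amulet (2957) but leaves 3 lb idle.
Dropping obsidian blade and platinum ring and ornate helm frees 7 lb; slotting in carved horn (10 lb) lifts the total to 3050 at 24 lb.
Next best is obsidian blade + silver idol + platinum ring + carved horn + ornate helm + amber amulet at 3036 (23 lb) — short by 14.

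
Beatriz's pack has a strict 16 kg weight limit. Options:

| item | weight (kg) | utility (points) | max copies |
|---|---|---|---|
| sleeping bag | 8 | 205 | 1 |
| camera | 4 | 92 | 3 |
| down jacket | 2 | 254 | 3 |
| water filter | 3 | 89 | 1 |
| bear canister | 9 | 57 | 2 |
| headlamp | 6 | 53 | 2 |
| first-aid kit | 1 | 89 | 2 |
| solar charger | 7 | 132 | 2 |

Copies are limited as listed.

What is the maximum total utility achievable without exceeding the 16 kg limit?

1145

Ranking by ratio (utility/kg): down jacket 127.00, first-aid kit 89.00, water filter 29.67.
Filling by ratio: camera + 3×down jacket + water filter + 2×first-aid kit for 1121, with 1 kg left unused.
Dropping camera and water filter frees 7 kg; slotting in sleeping bag (8 kg) lifts the total to 1145 at 16 kg.
Nothing else within 16 kg beats 1145.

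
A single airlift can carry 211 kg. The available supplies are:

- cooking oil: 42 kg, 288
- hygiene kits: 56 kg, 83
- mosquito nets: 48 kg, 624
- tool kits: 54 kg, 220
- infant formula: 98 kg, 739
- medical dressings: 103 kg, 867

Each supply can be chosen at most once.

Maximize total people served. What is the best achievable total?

Taking cooking oil + mosquito nets + medical dressings: 193 kg used, 1779 in people served.
The closest alternative, mosquito nets + tool kits + medical dressings, reaches only 1711.

1779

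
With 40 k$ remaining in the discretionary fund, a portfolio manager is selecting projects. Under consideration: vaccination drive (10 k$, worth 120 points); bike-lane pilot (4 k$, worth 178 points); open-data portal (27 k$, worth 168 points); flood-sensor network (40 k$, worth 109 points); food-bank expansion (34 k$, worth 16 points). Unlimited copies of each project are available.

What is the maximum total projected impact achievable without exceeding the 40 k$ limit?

1780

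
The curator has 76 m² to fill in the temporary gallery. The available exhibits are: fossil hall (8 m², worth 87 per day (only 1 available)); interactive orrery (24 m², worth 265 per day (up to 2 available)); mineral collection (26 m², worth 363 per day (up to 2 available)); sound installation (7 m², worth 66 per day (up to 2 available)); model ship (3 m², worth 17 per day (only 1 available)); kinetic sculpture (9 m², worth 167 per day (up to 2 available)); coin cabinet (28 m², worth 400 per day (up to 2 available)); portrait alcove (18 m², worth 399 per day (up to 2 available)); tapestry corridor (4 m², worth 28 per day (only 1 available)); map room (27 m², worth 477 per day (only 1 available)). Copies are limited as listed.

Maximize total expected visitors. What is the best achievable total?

1470

A density-first pass picks fossil hall + 2×sound installation + 2×kinetic sculpture + 2×portrait alcove — 1351 at 76 m².
Reworking the packing: kinetic sculpture + 2×portrait alcove + tapestry corridor + map room uses 76 m² and improves the total to 1470.
That's the maximum — no swap from here does better than 1470.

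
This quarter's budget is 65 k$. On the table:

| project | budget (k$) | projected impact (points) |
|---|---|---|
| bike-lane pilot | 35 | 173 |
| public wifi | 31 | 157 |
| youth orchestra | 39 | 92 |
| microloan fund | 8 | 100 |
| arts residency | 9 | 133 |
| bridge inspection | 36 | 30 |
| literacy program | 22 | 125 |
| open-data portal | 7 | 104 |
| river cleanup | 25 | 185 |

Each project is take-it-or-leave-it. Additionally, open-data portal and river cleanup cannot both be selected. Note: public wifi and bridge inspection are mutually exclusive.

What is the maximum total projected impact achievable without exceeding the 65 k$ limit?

Microloan fund + arts residency + literacy program + river cleanup uses 64 of the 65 k$ and totals 543.
Runner-up bike-lane pilot + microloan fund + arts residency + open-data portal tops out at 510.

543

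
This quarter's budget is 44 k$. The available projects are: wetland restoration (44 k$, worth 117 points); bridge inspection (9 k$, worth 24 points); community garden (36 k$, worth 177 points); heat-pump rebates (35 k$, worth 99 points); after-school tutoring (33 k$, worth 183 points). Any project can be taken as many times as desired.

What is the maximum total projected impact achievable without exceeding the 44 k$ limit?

The ratio ordering already packs tightly: bridge inspection + after-school tutoring, 42 k$, 207.
Nothing else within 44 k$ beats 207.

207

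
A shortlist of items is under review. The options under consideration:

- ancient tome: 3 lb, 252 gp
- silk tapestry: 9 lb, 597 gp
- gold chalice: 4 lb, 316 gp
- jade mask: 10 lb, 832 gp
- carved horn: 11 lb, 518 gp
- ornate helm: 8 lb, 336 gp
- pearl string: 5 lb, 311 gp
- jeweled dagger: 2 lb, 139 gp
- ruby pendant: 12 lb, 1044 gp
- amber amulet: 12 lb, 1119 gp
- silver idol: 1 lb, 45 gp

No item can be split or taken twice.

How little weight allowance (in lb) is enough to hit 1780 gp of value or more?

Look for the lowest-weight combination reaching 1780.
ancient tome + gold chalice + jeweled dagger + amber amulet reaches 1826 using 21 lb.
Any bundle with less than 21 lb falls short of 1780.

21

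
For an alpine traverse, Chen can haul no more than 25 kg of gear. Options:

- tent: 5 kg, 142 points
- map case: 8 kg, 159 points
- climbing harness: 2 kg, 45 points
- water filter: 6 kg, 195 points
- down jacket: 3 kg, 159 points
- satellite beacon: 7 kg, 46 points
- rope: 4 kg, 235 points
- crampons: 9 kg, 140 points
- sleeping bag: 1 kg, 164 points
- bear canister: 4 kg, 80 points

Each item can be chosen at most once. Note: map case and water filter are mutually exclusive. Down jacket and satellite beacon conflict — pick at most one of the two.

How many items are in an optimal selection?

7

Best achievable utility is 1020.
tent + climbing harness + water filter + down jacket + rope + sleeping bag + bear canister hits 1020 at 25 kg.
Every optimal selection uses 7 items.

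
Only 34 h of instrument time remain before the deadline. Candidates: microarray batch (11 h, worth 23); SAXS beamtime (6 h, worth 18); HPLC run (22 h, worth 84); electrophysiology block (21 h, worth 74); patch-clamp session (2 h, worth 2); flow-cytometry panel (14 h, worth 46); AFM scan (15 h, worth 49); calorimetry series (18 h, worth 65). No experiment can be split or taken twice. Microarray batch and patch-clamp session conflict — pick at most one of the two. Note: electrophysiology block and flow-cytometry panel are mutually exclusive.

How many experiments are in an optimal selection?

2

The maximum expected citations within 34 h is 114.
One optimal bundle: AFM scan + calorimetry series (33 h).
Every optimal selection uses 2 experiments.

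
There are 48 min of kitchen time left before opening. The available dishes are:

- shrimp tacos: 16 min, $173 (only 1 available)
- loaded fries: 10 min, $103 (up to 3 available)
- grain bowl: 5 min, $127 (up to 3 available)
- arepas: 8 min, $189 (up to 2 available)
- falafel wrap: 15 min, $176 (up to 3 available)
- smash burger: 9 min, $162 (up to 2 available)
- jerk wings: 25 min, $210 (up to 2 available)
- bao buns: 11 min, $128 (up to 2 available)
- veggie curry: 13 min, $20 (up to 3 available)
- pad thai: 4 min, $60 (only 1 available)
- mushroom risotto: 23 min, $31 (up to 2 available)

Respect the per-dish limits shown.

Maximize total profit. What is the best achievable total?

Greedy by ratio would take 3×grain bowl + 2×arepas + smash burger + pad thai: 44 min used, total 981.
The 5 min tied up in grain bowl is better spent on smash burger — total rises to 1016 (48 min).

1016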